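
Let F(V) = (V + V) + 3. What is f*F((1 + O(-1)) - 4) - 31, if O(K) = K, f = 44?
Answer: -251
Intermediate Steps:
F(V) = 3 + 2*V (F(V) = 2*V + 3 = 3 + 2*V)
f*F((1 + O(-1)) - 4) - 31 = 44*(3 + 2*((1 - 1) - 4)) - 31 = 44*(3 + 2*(0 - 4)) - 31 = 44*(3 + 2*(-4)) - 31 = 44*(3 - 8) - 31 = 44*(-5) - 31 = -220 - 31 = -251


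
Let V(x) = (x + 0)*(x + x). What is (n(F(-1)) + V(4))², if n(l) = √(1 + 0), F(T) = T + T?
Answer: 1089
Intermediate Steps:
V(x) = 2*x² (V(x) = x*(2*x) = 2*x²)
F(T) = 2*T
n(l) = 1 (n(l) = √1 = 1)
(n(F(-1)) + V(4))² = (1 + 2*4²)² = (1 + 2*16)² = (1 + 32)² = 33² = 1089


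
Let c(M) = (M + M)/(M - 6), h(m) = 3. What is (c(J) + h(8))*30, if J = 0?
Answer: 90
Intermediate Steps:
c(M) = 2*M/(-6 + M) (c(M) = (2*M)/(-6 + M) = 2*M/(-6 + M))
(c(J) + h(8))*30 = (2*0/(-6 + 0) + 3)*30 = (2*0/(-6) + 3)*30 = (2*0*(-1/6) + 3)*30 = (0 + 3)*30 = 3*30 = 90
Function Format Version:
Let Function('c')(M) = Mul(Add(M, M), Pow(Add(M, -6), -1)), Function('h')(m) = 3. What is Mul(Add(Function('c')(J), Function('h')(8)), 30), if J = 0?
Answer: 90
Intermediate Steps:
Function('c')(M) = Mul(2, M, Pow(Add(-6, M), -1)) (Function('c')(M) = Mul(Mul(2, M), Pow(Add(-6, M), -1)) = Mul(2, M, Pow(Add(-6, M), -1)))
Mul(Add(Function('c')(J), Function('h')(8)), 30) = Mul(Add(Mul(2, 0, Pow(Add(-6, 0), -1)), 3), 30) = Mul(Add(Mul(2, 0, Pow(-6, -1)), 3), 30) = Mul(Add(Mul(2, 0, Rational(-1, 6)), 3), 30) = Mul(Add(0, 3), 30) = Mul(3, 30) = 90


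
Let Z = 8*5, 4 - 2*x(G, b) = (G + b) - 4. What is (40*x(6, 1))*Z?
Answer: 800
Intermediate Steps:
x(G, b) = 4 - G/2 - b/2 (x(G, b) = 2 - ((G + b) - 4)/2 = 2 - (-4 + G + b)/2 = 2 + (2 - G/2 - b/2) = 4 - G/2 - b/2)
Z = 40
(40*x(6, 1))*Z = (40*(4 - ½*6 - ½*1))*40 = (40*(4 - 3 - ½))*40 = (40*(½))*40 = 20*40 = 800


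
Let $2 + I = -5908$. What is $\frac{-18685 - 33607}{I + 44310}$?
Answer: $- \frac{13073}{9600} \approx -1.3618$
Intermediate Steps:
$I = -5910$ ($I = -2 - 5908 = -5910$)
$\frac{-18685 - 33607}{I + 44310} = \frac{-18685 - 33607}{-5910 + 44310} = - \frac{52292}{38400} = \left(-52292\right) \frac{1}{38400} = - \frac{13073}{9600}$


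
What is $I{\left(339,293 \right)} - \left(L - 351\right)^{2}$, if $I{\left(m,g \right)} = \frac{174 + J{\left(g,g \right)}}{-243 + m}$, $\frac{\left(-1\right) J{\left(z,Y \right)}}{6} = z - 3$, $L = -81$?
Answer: $- \frac{2986245}{16} \approx -1.8664 \cdot 10^{5}$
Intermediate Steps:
$J{\left(z,Y \right)} = 18 - 6 z$ ($J{\left(z,Y \right)} = - 6 \left(z - 3\right) = - 6 \left(-3 + z\right) = 18 - 6 z$)
$I{\left(m,g \right)} = \frac{192 - 6 g}{-243 + m}$ ($I{\left(m,g \right)} = \frac{174 - \left(-18 + 6 g\right)}{-243 + m} = \frac{192 - 6 g}{-243 + m}$)
$I{\left(339,293 \right)} - \left(L - 351\right)^{2} = \frac{6 \left(32 - 293\right)}{-243 + 339} - \left(-81 - 351\right)^{2} = \frac{6 \left(32 - 293\right)}{96} - \left(-432\right)^{2} = 6 \cdot \frac{1}{96} \left(-261\right) - 186624 = - \frac{261}{16} - 186624 = - \frac{2986245}{16}$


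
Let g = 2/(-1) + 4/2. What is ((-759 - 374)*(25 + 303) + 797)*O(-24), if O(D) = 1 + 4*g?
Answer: -370827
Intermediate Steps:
g = 0 (g = 2*(-1) + 4*(½) = -2 + 2 = 0)
O(D) = 1 (O(D) = 1 + 4*0 = 1 + 0 = 1)
((-759 - 374)*(25 + 303) + 797)*O(-24) = ((-759 - 374)*(25 + 303) + 797)*1 = (-1133*328 + 797)*1 = (-371624 + 797)*1 = -370827*1 = -370827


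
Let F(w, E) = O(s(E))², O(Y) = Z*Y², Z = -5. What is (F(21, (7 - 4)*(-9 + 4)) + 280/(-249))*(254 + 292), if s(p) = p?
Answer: 57355542790/83 ≈ 6.9103e+8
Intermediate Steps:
O(Y) = -5*Y²
F(w, E) = 25*E⁴ (F(w, E) = (-5*E²)² = 25*E⁴)
(F(21, (7 - 4)*(-9 + 4)) + 280/(-249))*(254 + 292) = (25*((7 - 4)*(-9 + 4))⁴ + 280/(-249))*(254 + 292) = (25*(3*(-5))⁴ + 280*(-1/249))*546 = (25*(-15)⁴ - 280/249)*546 = (25*50625 - 280/249)*546 = (1265625 - 280/249)*546 = (315140345/249)*546 = 57355542790/83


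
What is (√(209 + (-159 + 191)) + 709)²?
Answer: (709 + √241)² ≈ 5.2494e+5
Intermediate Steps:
(√(209 + (-159 + 191)) + 709)² = (√(209 + 32) + 709)² = (√241 + 709)² = (709 + √241)²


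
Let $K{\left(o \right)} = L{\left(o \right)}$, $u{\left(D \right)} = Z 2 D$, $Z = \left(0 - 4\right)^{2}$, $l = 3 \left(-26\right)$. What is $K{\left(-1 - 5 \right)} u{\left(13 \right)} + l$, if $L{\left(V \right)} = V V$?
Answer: $14898$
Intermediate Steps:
$l = -78$
$Z = 16$ ($Z = \left(-4\right)^{2} = 16$)
$L{\left(V \right)} = V^{2}$
$u{\left(D \right)} = 32 D$ ($u{\left(D \right)} = 16 \cdot 2 D = 32 D$)
$K{\left(o \right)} = o^{2}$
$K{\left(-1 - 5 \right)} u{\left(13 \right)} + l = \left(-1 - 5\right)^{2} \cdot 32 \cdot 13 - 78 = \left(-1 - 5\right)^{2} \cdot 416 - 78 = \left(-6\right)^{2} \cdot 416 - 78 = 36 \cdot 416 - 78 = 14976 - 78 = 14898$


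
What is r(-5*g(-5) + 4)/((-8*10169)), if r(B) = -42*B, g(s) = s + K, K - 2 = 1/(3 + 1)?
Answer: 1491/162704 ≈ 0.0091639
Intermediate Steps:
K = 9/4 (K = 2 + 1/(3 + 1) = 2 + 1/4 = 2 + ¼ = 9/4 ≈ 2.2500)
g(s) = 9/4 + s (g(s) = s + 9/4 = 9/4 + s)
r(B) = -42*B
r(-5*g(-5) + 4)/((-8*10169)) = (-42*(-5*(9/4 - 5) + 4))/((-8*10169)) = -42*(-5*(-11/4) + 4)/(-81352) = -42*(55/4 + 4)*(-1/81352) = -42*71/4*(-1/81352) = -1491/2*(-1/81352) = 1491/162704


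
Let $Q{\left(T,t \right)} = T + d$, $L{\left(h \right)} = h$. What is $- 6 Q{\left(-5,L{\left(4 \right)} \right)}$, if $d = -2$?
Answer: $42$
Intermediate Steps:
$Q{\left(T,t \right)} = -2 + T$ ($Q{\left(T,t \right)} = T - 2 = -2 + T$)
$- 6 Q{\left(-5,L{\left(4 \right)} \right)} = - 6 \left(-2 - 5\right) = \left(-6\right) \left(-7\right) = 42$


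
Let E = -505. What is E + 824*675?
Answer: 555695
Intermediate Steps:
E + 824*675 = -505 + 824*675 = -505 + 556200 = 555695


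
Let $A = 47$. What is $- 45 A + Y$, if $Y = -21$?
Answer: $-2136$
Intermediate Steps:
$- 45 A + Y = \left(-45\right) 47 - 21 = -2115 - 21 = -2136$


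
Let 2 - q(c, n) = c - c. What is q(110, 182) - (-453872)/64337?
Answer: 582546/64337 ≈ 9.0546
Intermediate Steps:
q(c, n) = 2 (q(c, n) = 2 - (c - c) = 2 - 1*0 = 2 + 0 = 2)
q(110, 182) - (-453872)/64337 = 2 - (-453872)/64337 = 2 - 1*(-453872/64337) = 2 + 453872/64337 = 582546/64337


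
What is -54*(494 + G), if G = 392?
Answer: -47844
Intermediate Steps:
-54*(494 + G) = -54*(494 + 392) = -54*886 = -47844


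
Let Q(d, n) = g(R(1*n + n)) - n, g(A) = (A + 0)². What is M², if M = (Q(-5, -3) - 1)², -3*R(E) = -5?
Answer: 3418801/6561 ≈ 521.08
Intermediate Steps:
R(E) = 5/3 (R(E) = -⅓*(-5) = 5/3)
g(A) = A²
Q(d, n) = 25/9 - n (Q(d, n) = (5/3)² - n = 25/9 - n)
M = 1849/81 (M = ((25/9 - 1*(-3)) - 1)² = ((25/9 + 3) - 1)² = (52/9 - 1)² = (43/9)² = 1849/81 ≈ 22.827)
M² = (1849/81)² = 3418801/6561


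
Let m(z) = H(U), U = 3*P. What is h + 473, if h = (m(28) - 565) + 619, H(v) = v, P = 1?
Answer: 530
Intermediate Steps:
U = 3 (U = 3*1 = 3)
m(z) = 3
h = 57 (h = (3 - 565) + 619 = -562 + 619 = 57)
h + 473 = 57 + 473 = 530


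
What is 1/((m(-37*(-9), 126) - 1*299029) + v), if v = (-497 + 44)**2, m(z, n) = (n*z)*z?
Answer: 1/13878194 ≈ 7.2056e-8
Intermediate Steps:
m(z, n) = n*z**2
v = 205209 (v = (-453)**2 = 205209)
1/((m(-37*(-9), 126) - 1*299029) + v) = 1/((126*(-37*(-9))**2 - 1*299029) + 205209) = 1/((126*333**2 - 299029) + 205209) = 1/((126*110889 - 299029) + 205209) = 1/((13972014 - 299029) + 205209) = 1/(13672985 + 205209) = 1/13878194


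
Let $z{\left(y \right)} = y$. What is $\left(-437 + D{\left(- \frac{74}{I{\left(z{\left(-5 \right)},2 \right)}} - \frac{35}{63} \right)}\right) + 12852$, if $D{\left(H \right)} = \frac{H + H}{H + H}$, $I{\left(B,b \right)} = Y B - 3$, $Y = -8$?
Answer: $12416$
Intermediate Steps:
$I{\left(B,b \right)} = -3 - 8 B$ ($I{\left(B,b \right)} = - 8 B - 3 = -3 - 8 B$)
$D{\left(H \right)} = 1$ ($D{\left(H \right)} = \frac{2 H}{2 H} = 2 H \frac{1}{2 H} = 1$)
$\left(-437 + D{\left(- \frac{74}{I{\left(z{\left(-5 \right)},2 \right)}} - \frac{35}{63} \right)}\right) + 12852 = \left(-437 + 1\right) + 12852 = -436 + 12852 = 12416$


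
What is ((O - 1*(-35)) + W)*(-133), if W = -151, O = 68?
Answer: 6384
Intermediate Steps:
((O - 1*(-35)) + W)*(-133) = ((68 - 1*(-35)) - 151)*(-133) = ((68 + 35) - 151)*(-133) = (103 - 151)*(-133) = -48*(-133) = 6384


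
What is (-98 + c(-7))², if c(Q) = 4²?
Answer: 6724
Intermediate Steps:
c(Q) = 16
(-98 + c(-7))² = (-98 + 16)² = (-82)² = 6724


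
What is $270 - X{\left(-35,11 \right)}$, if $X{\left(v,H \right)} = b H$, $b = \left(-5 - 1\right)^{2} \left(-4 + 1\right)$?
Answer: $1458$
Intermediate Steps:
$b = -108$ ($b = \left(-6\right)^{2} \left(-3\right) = 36 \left(-3\right) = -108$)
$X{\left(v,H \right)} = - 108 H$
$270 - X{\left(-35,11 \right)} = 270 - \left(-108\right) 11 = 270 - -1188 = 270 + 1188 = 1458$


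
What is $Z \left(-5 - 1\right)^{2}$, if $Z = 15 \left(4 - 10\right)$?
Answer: $-3240$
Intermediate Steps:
$Z = -90$ ($Z = 15 \left(-6\right) = -90$)
$Z \left(-5 - 1\right)^{2} = - 90 \left(-5 - 1\right)^{2} = - 90 \left(-6\right)^{2} = \left(-90\right) 36 = -3240$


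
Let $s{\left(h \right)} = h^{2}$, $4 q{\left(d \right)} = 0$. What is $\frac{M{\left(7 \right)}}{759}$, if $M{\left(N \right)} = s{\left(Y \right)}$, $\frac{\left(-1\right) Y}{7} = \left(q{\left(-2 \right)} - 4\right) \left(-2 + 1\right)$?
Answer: $\frac{784}{759} \approx 1.0329$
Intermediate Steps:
$q{\left(d \right)} = 0$ ($q{\left(d \right)} = \frac{1}{4} \cdot 0 = 0$)
$Y = -28$ ($Y = - 7 \left(0 - 4\right) \left(-2 + 1\right) = - 7 \left(\left(-4\right) \left(-1\right)\right) = \left(-7\right) 4 = -28$)
$M{\left(N \right)} = 784$ ($M{\left(N \right)} = \left(-28\right)^{2} = 784$)
$\frac{M{\left(7 \right)}}{759} = \frac{784}{759}$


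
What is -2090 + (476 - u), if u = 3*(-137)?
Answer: -1203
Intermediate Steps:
u = -411
-2090 + (476 - u) = -2090 + (476 - 1*(-411)) = -2090 + (476 + 411) = -2090 + 887 = -1203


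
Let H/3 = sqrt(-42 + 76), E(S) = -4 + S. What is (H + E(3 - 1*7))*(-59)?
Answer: 472 - 177*sqrt(34) ≈ -560.08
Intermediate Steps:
H = 3*sqrt(34) (H = 3*sqrt(-42 + 76) = 3*sqrt(34) ≈ 17.493)
(H + E(3 - 1*7))*(-59) = (3*sqrt(34) + (-4 + (3 - 1*7)))*(-59) = (3*sqrt(34) + (-4 + (3 - 7)))*(-59) = (3*sqrt(34) + (-4 - 4))*(-59) = (3*sqrt(34) - 8)*(-59) = (-8 + 3*sqrt(34))*(-59) = 472 - 177*sqrt(34)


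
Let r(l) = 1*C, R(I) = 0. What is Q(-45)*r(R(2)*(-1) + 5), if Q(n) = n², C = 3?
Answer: 6075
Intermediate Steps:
r(l) = 3 (r(l) = 1*3 = 3)
Q(-45)*r(R(2)*(-1) + 5) = (-45)²*3 = 2025*3 = 6075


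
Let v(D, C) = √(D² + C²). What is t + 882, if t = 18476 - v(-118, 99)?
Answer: 19358 - 5*√949 ≈ 19204.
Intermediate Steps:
v(D, C) = √(C² + D²)
t = 18476 - 5*√949 (t = 18476 - √(99² + (-118)²) = 18476 - √(9801 + 13924) = 18476 - √23725 = 18476 - 5*√949 ≈ 18322.)
t + 882 = (18476 - 5*√949) + 882 = 19358 - 5*√949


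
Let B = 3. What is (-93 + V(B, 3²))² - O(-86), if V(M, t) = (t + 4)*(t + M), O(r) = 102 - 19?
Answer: 3886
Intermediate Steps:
O(r) = 83
V(M, t) = (4 + t)*(M + t)
(-93 + V(B, 3²))² - O(-86) = (-93 + ((3²)² + 4*3 + 4*3² + 3*3²))² - 1*83 = (-93 + (9² + 12 + 4*9 + 3*9))² - 83 = (-93 + (81 + 12 + 36 + 27))² - 83 = (-93 + 156)² - 83 = 63² - 83 = 3969 - 83 = 3886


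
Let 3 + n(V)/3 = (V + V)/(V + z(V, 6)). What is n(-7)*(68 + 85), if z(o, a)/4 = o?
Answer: -5967/5 ≈ -1193.4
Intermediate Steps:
z(o, a) = 4*o
n(V) = -39/5 (n(V) = -9 + 3*((V + V)/(V + 4*V)) = -9 + 3*((2*V)/((5*V))) = -9 + 3*((2*V)*(1/(5*V))) = -9 + 3*(⅖) = -9 + 6/5 = -39/5)
n(-7)*(68 + 85) = -39*(68 + 85)/5 = -39/5*153 = -5967/5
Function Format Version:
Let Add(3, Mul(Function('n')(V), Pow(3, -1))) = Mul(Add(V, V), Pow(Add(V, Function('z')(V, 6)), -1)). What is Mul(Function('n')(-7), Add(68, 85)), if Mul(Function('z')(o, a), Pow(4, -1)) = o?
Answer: Rational(-5967, 5) ≈ -1193.4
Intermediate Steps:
Function('z')(o, a) = Mul(4, o)
Function('n')(V) = Rational(-39, 5) (Function('n')(V) = Add(-9, Mul(3, Mul(Add(V, V), Pow(Add(V, Mul(4, V)), -1)))) = Add(-9, Mul(3, Mul(Mul(2, V), Pow(Mul(5, V), -1)))) = Add(-9, Mul(3, Mul(Mul(2, V), Mul(Rational(1, 5), Pow(V, -1))))) = Add(-9, Mul(3, Rational(2, 5))) = Add(-9, Rational(6, 5)) = Rational(-39, 5))
Mul(Function('n')(-7), Add(68, 85)) = Mul(Rational(-39, 5), Add(68, 85)) = Mul(Rational(-39, 5), 153) = Rational(-5967, 5)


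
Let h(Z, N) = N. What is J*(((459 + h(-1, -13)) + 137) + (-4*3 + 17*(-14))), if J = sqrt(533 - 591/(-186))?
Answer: 333*sqrt(2061066)/62 ≈ 7710.8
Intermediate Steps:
J = sqrt(2061066)/62 (J = sqrt(533 - 591*(-1/186)) = sqrt(533 + 197/62) = sqrt(33243/62) = sqrt(2061066)/62 ≈ 23.156)
J*(((459 + h(-1, -13)) + 137) + (-4*3 + 17*(-14))) = (sqrt(2061066)/62)*(((459 - 13) + 137) + (-4*3 + 17*(-14))) = (sqrt(2061066)/62)*((446 + 137) + (-12 - 238)) = (sqrt(2061066)/62)*(583 - 250) = (sqrt(2061066)/62)*333 = 333*sqrt(2061066)/62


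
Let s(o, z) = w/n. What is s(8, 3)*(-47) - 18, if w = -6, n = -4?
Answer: -177/2 ≈ -88.500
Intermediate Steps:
s(o, z) = 3/2 (s(o, z) = -6/(-4) = -6*(-1/4) = 3/2)
s(8, 3)*(-47) - 18 = (3/2)*(-47) - 18 = -141/2 - 18 = -177/2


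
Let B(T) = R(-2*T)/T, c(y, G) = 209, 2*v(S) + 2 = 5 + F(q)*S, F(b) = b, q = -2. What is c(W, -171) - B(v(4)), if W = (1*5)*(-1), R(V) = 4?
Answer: 1053/5 ≈ 210.60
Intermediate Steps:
v(S) = 3/2 - S (v(S) = -1 + (5 - 2*S)/2 = -1 + (5/2 - S) = 3/2 - S)
W = -5 (W = 5*(-1) = -5)
B(T) = 4/T
c(W, -171) - B(v(4)) = 209 - 4/(3/2 - 1*4) = 209 - 4/(3/2 - 4) = 209 - 4/(-5/2) = 209 - 4*(-2)/5 = 209 - 1*(-8/5) = 209 + 8/5 = 1053/5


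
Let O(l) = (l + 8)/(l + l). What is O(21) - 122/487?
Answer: 8999/20454 ≈ 0.43996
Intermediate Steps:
O(l) = (8 + l)/(2*l) (O(l) = (8 + l)/((2*l)) = (8 + l)*(1/(2*l)) = (8 + l)/(2*l))
O(21) - 122/487 = (½)*(8 + 21)/21 - 122/487 = (½)*(1/21)*29 - 122*1/487 = 29/42 - 122/487 = 8999/20454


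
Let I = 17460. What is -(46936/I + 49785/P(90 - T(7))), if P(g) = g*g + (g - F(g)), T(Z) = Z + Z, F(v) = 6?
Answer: -285908489/25517790 ≈ -11.204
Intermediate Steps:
T(Z) = 2*Z
P(g) = -6 + g + g**2 (P(g) = g*g + (g - 1*6) = g**2 + (g - 6) = g**2 + (-6 + g) = -6 + g + g**2)
-(46936/I + 49785/P(90 - T(7))) = -(46936/17460 + 49785/(-6 + (90 - 2*7) + (90 - 2*7)**2)) = -(46936*(1/17460) + 49785/(-6 + (90 - 1*14) + (90 - 1*14)**2)) = -(11734/4365 + 49785/(-6 + (90 - 14) + (90 - 14)**2)) = -(11734/4365 + 49785/(-6 + 76 + 76**2)) = -(11734/4365 + 49785/(-6 + 76 + 5776)) = -(11734/4365 + 49785/5846) = -1*285908489/25517790 = -285908489/25517790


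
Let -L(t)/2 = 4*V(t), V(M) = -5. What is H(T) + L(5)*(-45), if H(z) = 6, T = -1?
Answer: -1794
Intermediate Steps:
L(t) = 40 (L(t) = -8*(-5) = -2*(-20) = 40)
H(T) + L(5)*(-45) = 6 + 40*(-45) = 6 - 1800 = -1794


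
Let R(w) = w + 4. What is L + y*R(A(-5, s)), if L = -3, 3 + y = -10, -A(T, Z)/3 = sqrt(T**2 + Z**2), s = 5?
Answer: -55 + 195*sqrt(2) ≈ 220.77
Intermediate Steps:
A(T, Z) = -3*sqrt(T**2 + Z**2)
y = -13 (y = -3 - 10 = -13)
R(w) = 4 + w
L + y*R(A(-5, s)) = -3 - 13*(4 - 3*sqrt((-5)**2 + 5**2)) = -3 - 13*(4 - 3*sqrt(25 + 25)) = -3 - 13*(4 - 15*sqrt(2)) = -3 + (-52 + 195*sqrt(2)) = -55 + 195*sqrt(2)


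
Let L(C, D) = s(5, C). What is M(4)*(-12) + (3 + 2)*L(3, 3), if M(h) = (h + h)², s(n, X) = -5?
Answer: -793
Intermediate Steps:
L(C, D) = -5
M(h) = 4*h² (M(h) = (2*h)² = 4*h²)
M(4)*(-12) + (3 + 2)*L(3, 3) = (4*4²)*(-12) + (3 + 2)*(-5) = (4*16)*(-12) + 5*(-5) = 64*(-12) - 25 = -768 - 25 = -793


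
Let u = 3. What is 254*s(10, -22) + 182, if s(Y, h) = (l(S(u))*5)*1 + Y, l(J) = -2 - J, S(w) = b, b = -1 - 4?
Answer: 6532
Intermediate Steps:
b = -5
S(w) = -5
s(Y, h) = 15 + Y (s(Y, h) = ((-2 - 1*(-5))*5)*1 + Y = ((-2 + 5)*5)*1 + Y = (3*5)*1 + Y = 15*1 + Y = 15 + Y)
254*s(10, -22) + 182 = 254*(15 + 10) + 182 = 254*25 + 182 = 6350 + 182 = 6532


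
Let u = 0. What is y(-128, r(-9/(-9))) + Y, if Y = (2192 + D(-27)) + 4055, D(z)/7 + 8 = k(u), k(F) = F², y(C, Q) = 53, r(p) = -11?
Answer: 6244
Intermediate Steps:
D(z) = -56 (D(z) = -56 + 7*0² = -56 + 7*0 = -56 + 0 = -56)
Y = 6191 (Y = (2192 - 56) + 4055 = 2136 + 4055 = 6191)
y(-128, r(-9/(-9))) + Y = 53 + 6191 = 6244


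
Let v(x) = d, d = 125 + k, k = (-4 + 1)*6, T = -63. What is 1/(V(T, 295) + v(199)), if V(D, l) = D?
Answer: 1/44 ≈ 0.022727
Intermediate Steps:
k = -18 (k = -3*6 = -18)
d = 107 (d = 125 - 18 = 107)
v(x) = 107
1/(V(T, 295) + v(199)) = 1/(-63 + 107) = 1/44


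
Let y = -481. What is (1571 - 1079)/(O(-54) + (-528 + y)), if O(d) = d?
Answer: -492/1063 ≈ -0.46284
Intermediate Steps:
(1571 - 1079)/(O(-54) + (-528 + y)) = (1571 - 1079)/(-54 + (-528 - 481)) = 492/(-54 - 1009) = 492/(-1063) = 492*(-1/1063) = -492/1063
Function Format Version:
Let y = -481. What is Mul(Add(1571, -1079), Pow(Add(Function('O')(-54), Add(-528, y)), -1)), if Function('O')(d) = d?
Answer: Rational(-492, 1063) ≈ -0.46284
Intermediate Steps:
Mul(Add(1571, -1079), Pow(Add(Function('O')(-54), Add(-528, y)), -1)) = Mul(Add(1571, -1079), Pow(Add(-54, Add(-528, -481)), -1)) = Mul(492, Pow(Add(-54, -1009), -1)) = Mul(492, Pow(-1063, -1)) = Mul(492, Rational(-1, 1063)) = Rational(-492, 1063)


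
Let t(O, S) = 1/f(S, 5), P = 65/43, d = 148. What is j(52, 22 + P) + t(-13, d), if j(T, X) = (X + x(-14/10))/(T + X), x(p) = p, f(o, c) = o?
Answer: 719827/2402780 ≈ 0.29958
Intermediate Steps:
P = 65/43 (P = 65*(1/43) = 65/43 ≈ 1.5116)
j(T, X) = (-7/5 + X)/(T + X) (j(T, X) = (X - 14/10)/(T + X) = (X - 14*⅒)/(T + X) = (X - 7/5)/(T + X) = (-7/5 + X)/(T + X))
t(O, S) = 1/S
j(52, 22 + P) + t(-13, d) = (-7/5 + (22 + 65/43))/(52 + (22 + 65/43)) + 1/148 = (-7/5 + 1011/43)/(52 + 1011/43) + 1/148 = (4754/215)/(3247/43) + 1/148 = (43/3247)*(4754/215) + 1/148 = 4754/16235 + 1/148 = 719827/2402780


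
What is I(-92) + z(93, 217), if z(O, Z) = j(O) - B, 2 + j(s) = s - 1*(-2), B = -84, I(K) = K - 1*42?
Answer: 43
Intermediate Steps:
I(K) = -42 + K (I(K) = K - 42 = -42 + K)
j(s) = s (j(s) = -2 + (s - 1*(-2)) = -2 + (s + 2) = -2 + (2 + s) = s)
z(O, Z) = 84 + O (z(O, Z) = O - 1*(-84) = O + 84 = 84 + O)
I(-92) + z(93, 217) = (-42 - 92) + (84 + 93) = -134 + 177 = 43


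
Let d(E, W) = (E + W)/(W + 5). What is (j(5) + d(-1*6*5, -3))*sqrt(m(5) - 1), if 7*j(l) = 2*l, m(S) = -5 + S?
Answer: -211*I/14 ≈ -15.071*I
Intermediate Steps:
j(l) = 2*l/7 (j(l) = (2*l)/7 = 2*l/7)
d(E, W) = (E + W)/(5 + W)
(j(5) + d(-1*6*5, -3))*sqrt(m(5) - 1) = ((2/7)*5 + (-1*6*5 - 3)/(5 - 3))*sqrt((-5 + 5) - 1) = (10/7 + (-6*5 - 3)/2)*sqrt(0 - 1) = (10/7 + (-30 - 3)/2)*sqrt(-1) = (10/7 + (1/2)*(-33))*I = (10/7 - 33/2)*I = -211*I/14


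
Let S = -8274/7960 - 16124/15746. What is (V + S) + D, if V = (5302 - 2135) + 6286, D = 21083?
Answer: 956766856079/31334540 ≈ 30534.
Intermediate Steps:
V = 9453 (V = 3167 + 6286 = 9453)
S = -64657361/31334540 (S = -8274*1/7960 - 16124*1/15746 = -4137/3980 - 8062/7873 = -64657361/31334540 ≈ -2.0635)
(V + S) + D = (9453 - 64657361/31334540) + 21083 = 296140749259/31334540 + 21083 = 956766856079/31334540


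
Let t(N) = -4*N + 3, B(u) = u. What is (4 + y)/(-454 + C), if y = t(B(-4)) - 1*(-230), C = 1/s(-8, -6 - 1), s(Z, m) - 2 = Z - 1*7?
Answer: -3289/5903 ≈ -0.55717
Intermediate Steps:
t(N) = 3 - 4*N
s(Z, m) = -5 + Z (s(Z, m) = 2 + (Z - 1*7) = 2 + (Z - 7) = 2 + (-7 + Z) = -5 + Z)
C = -1/13 (C = 1/(-5 - 8) = 1/(-13) = -1/13 ≈ -0.076923)
y = 249 (y = (3 - 4*(-4)) - 1*(-230) = (3 + 16) + 230 = 19 + 230 = 249)
(4 + y)/(-454 + C) = (4 + 249)/(-454 - 1/13) = 253/(-5903/13) = 253*(-13/5903) = -3289/5903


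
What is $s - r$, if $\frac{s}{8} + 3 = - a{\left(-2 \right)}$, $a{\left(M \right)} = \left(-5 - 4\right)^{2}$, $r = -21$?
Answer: $-651$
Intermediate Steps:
$a{\left(M \right)} = 81$ ($a{\left(M \right)} = \left(-9\right)^{2} = 81$)
$s = -672$ ($s = -24 + 8 \left(\left(-1\right) 81\right) = -24 + 8 \left(-81\right) = -24 - 648 = -672$)
$s - r = -672 - -21 = -672 + 21 = -651$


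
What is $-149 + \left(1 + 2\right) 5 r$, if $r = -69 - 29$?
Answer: $-1619$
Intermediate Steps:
$r = -98$
$-149 + \left(1 + 2\right) 5 r = -149 + \left(1 + 2\right) 5 \left(-98\right) = -149 + 3 \cdot 5 \left(-98\right) = -149 + 15 \left(-98\right) = -149 - 1470 = -1619$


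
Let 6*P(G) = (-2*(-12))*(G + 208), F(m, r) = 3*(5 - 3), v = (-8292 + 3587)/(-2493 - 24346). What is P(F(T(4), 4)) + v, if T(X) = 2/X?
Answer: 22978889/26839 ≈ 856.18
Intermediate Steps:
v = 4705/26839 (v = -4705/(-26839) = -4705*(-1/26839) = 4705/26839 ≈ 0.17530)
F(m, r) = 6 (F(m, r) = 3*2 = 6)
P(G) = 832 + 4*G (P(G) = ((-2*(-12))*(G + 208))/6 = (24*(208 + G))/6 = (4992 + 24*G)/6 = 832 + 4*G)
P(F(T(4), 4)) + v = (832 + 4*6) + 4705/26839 = (832 + 24) + 4705/26839 = 856 + 4705/26839 = 22978889/26839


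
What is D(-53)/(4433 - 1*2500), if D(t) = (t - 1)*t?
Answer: 2862/1933 ≈ 1.4806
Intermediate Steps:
D(t) = t*(-1 + t) (D(t) = (-1 + t)*t = t*(-1 + t))
D(-53)/(4433 - 1*2500) = (-53*(-1 - 53))/(4433 - 1*2500) = (-53*(-54))/(4433 - 2500) = 2862/1933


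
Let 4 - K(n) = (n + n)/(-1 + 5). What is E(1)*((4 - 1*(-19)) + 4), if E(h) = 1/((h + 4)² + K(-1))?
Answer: 54/59 ≈ 0.91525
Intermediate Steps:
K(n) = 4 - n/2 (K(n) = 4 - (n + n)/(-1 + 5) = 4 - 2*n/4 = 4 - n/2)
E(h) = 1/(9/2 + (4 + h)²) (E(h) = 1/((h + 4)² + (4 - ½*(-1))) = 1/((4 + h)² + (4 + ½)) = 1/((4 + h)² + 9/2) = 1/(9/2 + (4 + h)²))
E(1)*((4 - 1*(-19)) + 4) = (2/(9 + 2*(4 + 1)²))*((4 - 1*(-19)) + 4) = (2/(9 + 2*5²))*((4 + 19) + 4) = (2/(9 + 2*25))*(23 + 4) = (2/(9 + 50))*27 = (2/59)*27 = 54/59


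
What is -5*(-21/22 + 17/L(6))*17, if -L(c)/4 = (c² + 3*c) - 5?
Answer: 190825/2156 ≈ 88.509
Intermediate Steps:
L(c) = 20 - 12*c - 4*c² (L(c) = -4*((c² + 3*c) - 5) = -4*(-5 + c² + 3*c) = 20 - 12*c - 4*c²)
-5*(-21/22 + 17/L(6))*17 = -5*(-21/22 + 17/(20 - 12*6 - 4*6²))*17 = -5*(-21*1/22 + 17/(20 - 72 - 4*36))*17 = -5*(-21/22 + 17/(20 - 72 - 144))*17 = -5*(-21/22 + 17/(-196))*17 = -5*(-21/22 + 17*(-1/196))*17 = -5*(-21/22 - 17/196)*17 = -5*(-2245/2156)*17 = (11225/2156)*17 = 190825/2156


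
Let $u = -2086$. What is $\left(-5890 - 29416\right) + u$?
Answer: $-37392$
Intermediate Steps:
$\left(-5890 - 29416\right) + u = \left(-5890 - 29416\right) - 2086 = -35306 - 2086 = -37392$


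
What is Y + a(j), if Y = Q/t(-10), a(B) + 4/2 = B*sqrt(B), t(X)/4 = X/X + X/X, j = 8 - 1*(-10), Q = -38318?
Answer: -19167/4 + 54*sqrt(2) ≈ -4715.4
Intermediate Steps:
j = 18 (j = 8 + 10 = 18)
t(X) = 8 (t(X) = 4*(X/X + X/X) = 4*(1 + 1) = 4*2 = 8)
a(B) = -2 + B**(3/2) (a(B) = -2 + B*sqrt(B) = -2 + B**(3/2))
Y = -19159/4 (Y = -38318/8 = -38318*1/8 = -19159/4 ≈ -4789.8)
Y + a(j) = -19159/4 + (-2 + 18**(3/2)) = -19159/4 + (-2 + 54*sqrt(2)) = -19167/4 + 54*sqrt(2)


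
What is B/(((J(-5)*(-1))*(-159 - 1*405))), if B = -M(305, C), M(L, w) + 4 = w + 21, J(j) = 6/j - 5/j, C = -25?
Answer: -10/141 ≈ -0.070922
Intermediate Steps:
J(j) = 1/j
M(L, w) = 17 + w (M(L, w) = -4 + (w + 21) = -4 + (21 + w) = 17 + w)
B = 8 (B = -(17 - 25) = -1*(-8) = 8)
B/(((J(-5)*(-1))*(-159 - 1*405))) = 8/(((-1/(-5))*(-159 - 1*405))) = 8/(((-1/5*(-1))*(-159 - 405))) = 8/(((1/5)*(-564))) = 8/(-564/5) = 8*(-5/564) = -10/141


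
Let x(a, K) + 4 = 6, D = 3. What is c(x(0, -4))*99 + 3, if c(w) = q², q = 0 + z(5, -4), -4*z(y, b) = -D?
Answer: 939/16 ≈ 58.688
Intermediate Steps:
x(a, K) = 2 (x(a, K) = -4 + 6 = 2)
z(y, b) = ¾ (z(y, b) = -(-1)*3/4 = -¼*(-3) = ¾)
q = ¾ (q = 0 + ¾ = ¾ ≈ 0.75000)
c(w) = 9/16 (c(w) = (¾)² = 9/16)
c(x(0, -4))*99 + 3 = (9/16)*99 + 3 = 891/16 + 3 = 939/16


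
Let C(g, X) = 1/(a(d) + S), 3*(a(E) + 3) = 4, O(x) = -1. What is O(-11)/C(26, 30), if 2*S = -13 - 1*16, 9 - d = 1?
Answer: 97/6 ≈ 16.167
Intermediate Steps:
d = 8 (d = 9 - 1*1 = 9 - 1 = 8)
a(E) = -5/3 (a(E) = -3 + (⅓)*4 = -3 + 4/3 = -5/3)
S = -29/2 (S = (-13 - 1*16)/2 = (-13 - 16)/2 = (½)*(-29) = -29/2 ≈ -14.500)
C(g, X) = -6/97 (C(g, X) = 1/(-5/3 - 29/2) = 1/(-97/6) = -6/97)
O(-11)/C(26, 30) = -1/(-6/97) = -1*(-97/6) = 97/6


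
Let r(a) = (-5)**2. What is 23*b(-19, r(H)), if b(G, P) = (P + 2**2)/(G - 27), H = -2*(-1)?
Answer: -29/2 ≈ -14.500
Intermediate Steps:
H = 2
r(a) = 25
b(G, P) = (4 + P)/(-27 + G) (b(G, P) = (P + 4)/(-27 + G) = (4 + P)/(-27 + G))
23*b(-19, r(H)) = 23*((4 + 25)/(-27 - 19)) = 23*(29/(-46)) = 23*(-1/46*29) = 23*(-29/46) = -29/2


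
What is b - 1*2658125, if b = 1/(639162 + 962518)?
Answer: -4257465649999/1601680 ≈ -2.6581e+6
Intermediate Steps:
b = 1/1601680 ≈ 6.2434e-7
b - 1*2658125 = 1/1601680 - 1*2658125 = 1/1601680 - 2658125 = -4257465649999/1601680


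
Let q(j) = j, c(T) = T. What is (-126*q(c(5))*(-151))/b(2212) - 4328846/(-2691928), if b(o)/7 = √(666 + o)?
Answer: 2164423/1345964 + 6795*√2878/1439 ≈ 254.93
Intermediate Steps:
b(o) = 7*√(666 + o)
(-126*q(c(5))*(-151))/b(2212) - 4328846/(-2691928) = (-126*5*(-151))/((7*√(666 + 2212))) - 4328846/(-2691928) = (-630*(-151))/((7*√2878)) - 4328846*(-1/2691928) = 95130*(√2878/20146) + 2164423/1345964 = 6795*√2878/1439 + 2164423/1345964 = 2164423/1345964 + 6795*√2878/1439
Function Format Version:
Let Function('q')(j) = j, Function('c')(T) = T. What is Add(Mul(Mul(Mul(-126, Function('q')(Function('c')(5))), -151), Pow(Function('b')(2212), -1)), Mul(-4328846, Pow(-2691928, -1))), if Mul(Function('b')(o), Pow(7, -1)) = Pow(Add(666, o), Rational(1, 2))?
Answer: Add(Rational(2164423, 1345964), Mul(Rational(6795, 1439), Pow(2878, Rational(1, 2)))) ≈ 254.93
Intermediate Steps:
Function('b')(o) = Mul(7, Pow(Add(666, o), Rational(1, 2)))
Add(Mul(Mul(Mul(-126, Function('q')(Function('c')(5))), -151), Pow(Function('b')(2212), -1)), Mul(-4328846, Pow(-2691928, -1))) = Add(Mul(Mul(Mul(-126, 5), -151), Pow(Mul(7, Pow(Add(666, 2212), Rational(1, 2))), -1)), Mul(-4328846, Pow(-2691928, -1))) = Add(Mul(Mul(-630, -151), Pow(Mul(7, Pow(2878, Rational(1, 2))), -1)), Mul(-4328846, Rational(-1, 2691928))) = Add(Mul(95130, Mul(Rational(1, 20146), Pow(2878, Rational(1, 2)))), Rational(2164423, 1345964)) = Add(Mul(Rational(6795, 1439), Pow(2878, Rational(1, 2))), Rational(2164423, 1345964)) = Add(Rational(2164423, 1345964), Mul(Rational(6795, 1439), Pow(2878, Rational(1, 2))))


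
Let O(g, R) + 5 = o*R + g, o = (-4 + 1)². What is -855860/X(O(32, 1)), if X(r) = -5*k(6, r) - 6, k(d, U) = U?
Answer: 427930/93 ≈ 4601.4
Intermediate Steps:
o = 9 (o = (-3)² = 9)
O(g, R) = -5 + g + 9*R (O(g, R) = -5 + (9*R + g) = -5 + (g + 9*R) = -5 + g + 9*R)
X(r) = -6 - 5*r (X(r) = -5*r - 6 = -6 - 5*r)
-855860/X(O(32, 1)) = -855860/(-6 - 5*(-5 + 32 + 9*1)) = -855860/(-6 - 5*(-5 + 32 + 9)) = -855860/(-6 - 5*36) = -855860/(-6 - 180) = -855860/(-186) = -855860*(-1/186) = 427930/93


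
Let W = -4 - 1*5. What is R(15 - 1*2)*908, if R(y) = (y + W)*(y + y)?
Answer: 94432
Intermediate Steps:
W = -9 (W = -4 - 5 = -9)
R(y) = 2*y*(-9 + y) (R(y) = (y - 9)*(y + y) = (-9 + y)*(2*y) = 2*y*(-9 + y))
R(15 - 1*2)*908 = (2*(15 - 1*2)*(-9 + (15 - 1*2)))*908 = (2*(15 - 2)*(-9 + (15 - 2)))*908 = (2*13*(-9 + 13))*908 = (2*13*4)*908 = 104*908 = 94432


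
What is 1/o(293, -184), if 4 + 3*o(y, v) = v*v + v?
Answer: 3/33668 ≈ 8.9105e-5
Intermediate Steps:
o(y, v) = -4/3 + v/3 + v²/3 (o(y, v) = -4/3 + (v*v + v)/3 = -4/3 + (v² + v)/3 = -4/3 + (v + v²)/3 = -4/3 + (v/3 + v²/3) = -4/3 + v/3 + v²/3)
1/o(293, -184) = 1/(-4/3 + (⅓)*(-184) + (⅓)*(-184)²) = 1/(-4/3 - 184/3 + (⅓)*33856) = 1/(-4/3 - 184/3 + 33856/3) = 1/(33668/3) = 3/33668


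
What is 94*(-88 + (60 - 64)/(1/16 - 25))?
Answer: -3294512/399 ≈ -8256.9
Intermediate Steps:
94*(-88 + (60 - 64)/(1/16 - 25)) = 94*(-88 - 4/(1/16 - 25)) = 94*(-88 - 4/(-399/16)) = 94*(-88 - 4*(-16/399)) = 94*(-88 + 64/399) = 94*(-35048/399) = -3294512/399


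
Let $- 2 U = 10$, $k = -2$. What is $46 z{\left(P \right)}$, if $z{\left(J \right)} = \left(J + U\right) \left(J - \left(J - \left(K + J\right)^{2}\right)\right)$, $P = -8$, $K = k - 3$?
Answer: $-101062$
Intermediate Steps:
$K = -5$ ($K = -2 - 3 = -5$)
$U = -5$ ($U = \left(- \frac{1}{2}\right) 10 = -5$)
$z{\left(J \right)} = \left(-5 + J\right)^{3}$ ($z{\left(J \right)} = \left(J - 5\right) \left(J - \left(J - \left(-5 + J\right)^{2}\right)\right) = \left(-5 + J\right) \left(-5 + J\right)^{2} = \left(-5 + J\right)^{3}$)
$46 z{\left(P \right)} = 46 \left(-5 - 8\right)^{3} = 46 \left(-13\right)^{3} = 46 \left(-2197\right) = -101062$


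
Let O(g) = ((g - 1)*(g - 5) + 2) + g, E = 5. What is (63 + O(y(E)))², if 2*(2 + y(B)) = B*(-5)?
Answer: 1990921/16 ≈ 1.2443e+5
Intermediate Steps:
y(B) = -2 - 5*B/2 (y(B) = -2 + (B*(-5))/2 = -2 + (-5*B)/2 = -2 - 5*B/2)
O(g) = 2 + g + (-1 + g)*(-5 + g) (O(g) = ((-1 + g)*(-5 + g) + 2) + g = (2 + (-1 + g)*(-5 + g)) + g = 2 + g + (-1 + g)*(-5 + g))
(63 + O(y(E)))² = (63 + (7 + (-2 - 5/2*5)² - 5*(-2 - 5/2*5)))² = (63 + (7 + (-2 - 25/2)² - 5*(-2 - 25/2)))² = (63 + (7 + (-29/2)² - 5*(-29/2)))² = (63 + (7 + 841/4 + 145/2))² = (63 + 1159/4)² = (1411/4)² = 1990921/16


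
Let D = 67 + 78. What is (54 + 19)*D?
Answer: 10585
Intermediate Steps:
D = 145
(54 + 19)*D = (54 + 19)*145 = 73*145 = 10585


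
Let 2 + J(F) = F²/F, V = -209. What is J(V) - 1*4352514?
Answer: -4352725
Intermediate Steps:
J(F) = -2 + F (J(F) = -2 + F²/F = -2 + F)
J(V) - 1*4352514 = (-2 - 209) - 1*4352514 = -211 - 4352514 = -4352725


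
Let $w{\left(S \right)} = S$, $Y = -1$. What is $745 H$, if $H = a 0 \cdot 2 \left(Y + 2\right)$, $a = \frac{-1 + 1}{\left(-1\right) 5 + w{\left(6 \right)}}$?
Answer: $0$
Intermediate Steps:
$a = 0$ ($a = \frac{-1 + 1}{\left(-1\right) 5 + 6} = \frac{0}{-5 + 6} = \frac{0}{1} = 0 \cdot 1 = 0$)
$H = 0$ ($H = 0 \cdot 0 \cdot 2 \left(-1 + 2\right) = 0 \cdot 2 \cdot 1 = 0 \cdot 2 = 0$)
$745 H = 745 \cdot 0 = 0$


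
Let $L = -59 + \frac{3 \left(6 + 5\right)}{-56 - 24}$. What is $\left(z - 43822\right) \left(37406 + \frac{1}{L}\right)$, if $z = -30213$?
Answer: $- \frac{13162729884330}{4753} \approx -2.7694 \cdot 10^{9}$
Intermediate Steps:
$L = - \frac{4753}{80}$ ($L = -59 + \frac{3 \cdot 11}{-80} = -59 + 33 \left(- \frac{1}{80}\right) = -59 - \frac{33}{80} = - \frac{4753}{80} \approx -59.412$)
$\left(z - 43822\right) \left(37406 + \frac{1}{L}\right) = \left(-30213 - 43822\right) \left(37406 + \frac{1}{- \frac{4753}{80}}\right) = - 74035 \left(37406 - \frac{80}{4753}\right) = \left(-74035\right) \frac{177790638}{4753} = - \frac{13162729884330}{4753}$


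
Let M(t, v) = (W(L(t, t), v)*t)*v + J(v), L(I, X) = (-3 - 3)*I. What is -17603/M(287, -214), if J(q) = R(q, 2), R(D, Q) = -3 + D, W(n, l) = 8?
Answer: 17603/491561 ≈ 0.035810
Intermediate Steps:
L(I, X) = -6*I
J(q) = -3 + q
M(t, v) = -3 + v + 8*t*v (M(t, v) = (8*t)*v + (-3 + v) = 8*t*v + (-3 + v) = -3 + v + 8*t*v)
-17603/M(287, -214) = -17603/(-3 - 214 + 8*287*(-214)) = -17603/(-3 - 214 - 491344) = -17603/(-491561) = -17603*(-1/491561) = 17603/491561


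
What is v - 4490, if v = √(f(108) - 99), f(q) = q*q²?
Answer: -4490 + 3*√139957 ≈ -3367.7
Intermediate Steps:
f(q) = q³
v = 3*√139957 (v = √(108³ - 99) = √(1259712 - 99) = √1259613 = 3*√139957 ≈ 1122.3)
v - 4490 = 3*√139957 - 4490 = -4490 + 3*√139957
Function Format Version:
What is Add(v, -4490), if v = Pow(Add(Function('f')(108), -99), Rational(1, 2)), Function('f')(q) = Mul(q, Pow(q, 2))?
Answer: Add(-4490, Mul(3, Pow(139957, Rational(1, 2)))) ≈ -3367.7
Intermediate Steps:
Function('f')(q) = Pow(q, 3)
v = Mul(3, Pow(139957, Rational(1, 2))) (v = Pow(Add(Pow(108, 3), -99), Rational(1, 2)) = Pow(Add(1259712, -99), Rational(1, 2)) = Pow(1259613, Rational(1, 2)) = Mul(3, Pow(139957, Rational(1, 2))) ≈ 1122.3)
Add(v, -4490) = Add(Mul(3, Pow(139957, Rational(1, 2))), -4490) = Add(-4490, Mul(3, Pow(139957, Rational(1, 2))))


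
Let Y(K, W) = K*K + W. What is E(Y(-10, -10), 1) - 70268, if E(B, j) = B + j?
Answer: -70177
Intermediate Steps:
Y(K, W) = W + K² (Y(K, W) = K² + W = W + K²)
E(Y(-10, -10), 1) - 70268 = ((-10 + (-10)²) + 1) - 70268 = ((-10 + 100) + 1) - 70268 = (90 + 1) - 70268 = 91 - 70268 = -70177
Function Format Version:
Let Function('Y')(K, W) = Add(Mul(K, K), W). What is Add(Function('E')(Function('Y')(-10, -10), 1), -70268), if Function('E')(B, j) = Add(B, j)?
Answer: -70177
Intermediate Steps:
Function('Y')(K, W) = Add(W, Pow(K, 2)) (Function('Y')(K, W) = Add(Pow(K, 2), W) = Add(W, Pow(K, 2)))
Add(Function('E')(Function('Y')(-10, -10), 1), -70268) = Add(Add(Add(-10, Pow(-10, 2)), 1), -70268) = Add(Add(Add(-10, 100), 1), -70268) = Add(Add(90, 1), -70268) = Add(91, -70268) = -70177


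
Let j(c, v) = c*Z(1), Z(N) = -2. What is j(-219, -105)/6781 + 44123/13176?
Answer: 304969151/89346456 ≈ 3.4133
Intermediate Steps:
j(c, v) = -2*c (j(c, v) = c*(-2) = -2*c)
j(-219, -105)/6781 + 44123/13176 = -2*(-219)/6781 + 44123/13176 = 438*(1/6781) + 44123*(1/13176) = 438/6781 + 44123/13176 = 304969151/89346456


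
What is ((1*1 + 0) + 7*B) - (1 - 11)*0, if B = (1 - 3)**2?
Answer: 29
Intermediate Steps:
B = 4 (B = (-2)**2 = 4)
((1*1 + 0) + 7*B) - (1 - 11)*0 = ((1*1 + 0) + 7*4) - (1 - 11)*0 = ((1 + 0) + 28) - (-10)*0 = (1 + 28) - 1*0 = 29 + 0 = 29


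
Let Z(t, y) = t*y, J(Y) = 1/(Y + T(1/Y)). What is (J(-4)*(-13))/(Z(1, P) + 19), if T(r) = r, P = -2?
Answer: 52/289 ≈ 0.17993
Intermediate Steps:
J(Y) = 1/(Y + 1/Y)
(J(-4)*(-13))/(Z(1, P) + 19) = (-4/(1 + (-4)²)*(-13))/(1*(-2) + 19) = (-4/(1 + 16)*(-13))/(-2 + 19) = (-4/17*(-13))/17 = (-4*1/17*(-13))*(1/17) = -4/17*(-13)*(1/17) = (52/17)*(1/17) = 52/289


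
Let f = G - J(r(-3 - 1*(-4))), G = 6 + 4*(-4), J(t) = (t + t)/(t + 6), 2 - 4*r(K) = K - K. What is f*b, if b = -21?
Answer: 2772/13 ≈ 213.23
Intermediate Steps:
r(K) = 1/2 (r(K) = 1/2 - (K - K)/4 = 1/2 - 1/4*0 = 1/2 + 0 = 1/2)
J(t) = 2*t/(6 + t) (J(t) = (2*t)/(6 + t) = 2*t/(6 + t))
G = -10 (G = 6 - 16 = -10)
f = -132/13 (f = -10 - 2/(2*(6 + 1/2)) = -10 - 2/(2*13/2) = -10 - 2*2/(2*13) = -10 - 1*2/13 = -10 - 2/13 = -132/13 ≈ -10.154)
f*b = -132/13*(-21) = 2772/13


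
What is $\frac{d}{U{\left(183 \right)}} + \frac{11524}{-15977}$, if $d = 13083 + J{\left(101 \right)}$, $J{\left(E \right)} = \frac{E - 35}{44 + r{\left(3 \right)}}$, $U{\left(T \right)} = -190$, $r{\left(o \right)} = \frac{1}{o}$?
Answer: $- \frac{28094978029}{403738790} \approx -69.587$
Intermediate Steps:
$J{\left(E \right)} = - \frac{15}{19} + \frac{3 E}{133}$ ($J{\left(E \right)} = \frac{E - 35}{44 + \frac{1}{3}} = \frac{-35 + E}{44 + \frac{1}{3}} = \frac{-35 + E}{\frac{133}{3}} = \left(-35 + E\right) \frac{3}{133} = - \frac{15}{19} + \frac{3 E}{133}$)
$d = \frac{1740237}{133}$ ($d = 13083 + \left(- \frac{15}{19} + \frac{3}{133} \cdot 101\right) = 13083 + \left(- \frac{15}{19} + \frac{303}{133}\right) = 13083 + \frac{198}{133} = \frac{1740237}{133} \approx 13084.0$)
$\frac{d}{U{\left(183 \right)}} + \frac{11524}{-15977} = \frac{1740237}{133 \left(-190\right)} + \frac{11524}{-15977} = \frac{1740237}{133} \left(- \frac{1}{190}\right) + 11524 \left(- \frac{1}{15977}\right) = - \frac{1740237}{25270} - \frac{11524}{15977} = - \frac{28094978029}{403738790}$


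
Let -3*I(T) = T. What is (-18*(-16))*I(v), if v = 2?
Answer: -192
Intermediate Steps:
I(T) = -T/3
(-18*(-16))*I(v) = (-18*(-16))*(-⅓*2) = 288*(-⅔) = -192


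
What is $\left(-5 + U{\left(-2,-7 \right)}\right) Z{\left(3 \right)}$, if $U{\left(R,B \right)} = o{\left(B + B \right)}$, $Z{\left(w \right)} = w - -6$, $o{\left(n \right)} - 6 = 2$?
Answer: $27$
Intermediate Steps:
$o{\left(n \right)} = 8$ ($o{\left(n \right)} = 6 + 2 = 8$)
$Z{\left(w \right)} = 6 + w$ ($Z{\left(w \right)} = w + 6 = 6 + w$)
$U{\left(R,B \right)} = 8$
$\left(-5 + U{\left(-2,-7 \right)}\right) Z{\left(3 \right)} = \left(-5 + 8\right) \left(6 + 3\right) = 3 \cdot 9 = 27$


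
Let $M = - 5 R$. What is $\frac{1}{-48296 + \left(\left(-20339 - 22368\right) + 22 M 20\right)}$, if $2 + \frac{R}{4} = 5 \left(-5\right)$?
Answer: $\frac{1}{146597} \approx 6.8214 \cdot 10^{-6}$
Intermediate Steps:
$R = -108$ ($R = -8 + 4 \cdot 5 \left(-5\right) = -8 + 4 \left(-25\right) = -8 - 100 = -108$)
$M = 540$ ($M = \left(-5\right) \left(-108\right) = 540$)
$\frac{1}{-48296 + \left(\left(-20339 - 22368\right) + 22 M 20\right)} = \frac{1}{-48296 + \left(\left(-20339 - 22368\right) + 22 \cdot 540 \cdot 20\right)} = \frac{1}{-48296 + \left(-42707 + 11880 \cdot 20\right)} = \frac{1}{-48296 + \left(-42707 + 237600\right)} = \frac{1}{-48296 + 194893} = \frac{1}{146597}$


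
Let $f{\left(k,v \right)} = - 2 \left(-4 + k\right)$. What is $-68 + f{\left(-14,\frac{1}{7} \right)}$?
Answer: $-32$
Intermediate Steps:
$f{\left(k,v \right)} = 8 - 2 k$
$-68 + f{\left(-14,\frac{1}{7} \right)} = -68 + \left(8 - -28\right) = -68 + \left(8 + 28\right) = -68 + 36 = -32$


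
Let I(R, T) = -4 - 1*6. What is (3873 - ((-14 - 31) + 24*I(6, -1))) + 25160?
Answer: 29318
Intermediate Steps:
I(R, T) = -10 (I(R, T) = -4 - 6 = -10)
(3873 - ((-14 - 31) + 24*I(6, -1))) + 25160 = (3873 - ((-14 - 31) + 24*(-10))) + 25160 = (3873 - (-45 - 240)) + 25160 = (3873 - 1*(-285)) + 25160 = (3873 + 285) + 25160 = 4158 + 25160 = 29318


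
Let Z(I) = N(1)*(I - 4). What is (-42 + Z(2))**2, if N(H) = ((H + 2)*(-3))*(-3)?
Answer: 9216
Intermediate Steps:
N(H) = 18 + 9*H (N(H) = ((2 + H)*(-3))*(-3) = (-6 - 3*H)*(-3) = 18 + 9*H)
Z(I) = -108 + 27*I (Z(I) = (18 + 9*1)*(I - 4) = (18 + 9)*(-4 + I) = 27*(-4 + I) = -108 + 27*I)
(-42 + Z(2))**2 = (-42 + (-108 + 27*2))**2 = (-42 + (-108 + 54))**2 = (-42 - 54)**2 = (-96)**2 = 9216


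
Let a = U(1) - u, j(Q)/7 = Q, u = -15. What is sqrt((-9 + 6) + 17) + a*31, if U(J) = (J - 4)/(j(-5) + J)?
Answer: 15903/34 + sqrt(14) ≈ 471.48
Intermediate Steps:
j(Q) = 7*Q
U(J) = (-4 + J)/(-35 + J) (U(J) = (J - 4)/(7*(-5) + J) = (-4 + J)/(-35 + J))
a = 513/34 (a = (-4 + 1)/(-35 + 1) - 1*(-15) = -3/(-34) + 15 = -1/34*(-3) + 15 = 3/34 + 15 = 513/34 ≈ 15.088)
sqrt((-9 + 6) + 17) + a*31 = sqrt((-9 + 6) + 17) + (513/34)*31 = sqrt(-3 + 17) + 15903/34 = sqrt(14) + 15903/34 = 15903/34 + sqrt(14)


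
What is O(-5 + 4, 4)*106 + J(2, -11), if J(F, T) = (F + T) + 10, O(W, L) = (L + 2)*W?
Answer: -635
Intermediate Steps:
O(W, L) = W*(2 + L) (O(W, L) = (2 + L)*W = W*(2 + L))
J(F, T) = 10 + F + T
O(-5 + 4, 4)*106 + J(2, -11) = ((-5 + 4)*(2 + 4))*106 + (10 + 2 - 11) = -1*6*106 + 1 = -6*106 + 1 = -636 + 1 = -635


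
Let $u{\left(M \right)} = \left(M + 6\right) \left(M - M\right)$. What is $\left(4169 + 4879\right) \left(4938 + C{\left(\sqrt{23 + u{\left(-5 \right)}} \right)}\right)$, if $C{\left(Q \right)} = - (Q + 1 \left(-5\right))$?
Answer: $44724264 - 9048 \sqrt{23} \approx 4.4681 \cdot 10^{7}$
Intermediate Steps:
$u{\left(M \right)} = 0$ ($u{\left(M \right)} = \left(6 + M\right) 0 = 0$)
$C{\left(Q \right)} = 5 - Q$ ($C{\left(Q \right)} = - (Q - 5) = - (-5 + Q) = 5 - Q$)
$\left(4169 + 4879\right) \left(4938 + C{\left(\sqrt{23 + u{\left(-5 \right)}} \right)}\right) = \left(4169 + 4879\right) \left(4938 + \left(5 - \sqrt{23 + 0}\right)\right) = 9048 \left(4938 + \left(5 - \sqrt{23}\right)\right) = 9048 \left(4943 - \sqrt{23}\right) = 44724264 - 9048 \sqrt{23}$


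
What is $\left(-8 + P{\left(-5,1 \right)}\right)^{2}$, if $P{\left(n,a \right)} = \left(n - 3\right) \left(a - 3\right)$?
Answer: $64$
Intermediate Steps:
$P{\left(n,a \right)} = \left(-3 + a\right) \left(-3 + n\right)$ ($P{\left(n,a \right)} = \left(-3 + n\right) \left(-3 + a\right) = \left(-3 + a\right) \left(-3 + n\right)$)
$\left(-8 + P{\left(-5,1 \right)}\right)^{2} = \left(-8 + \left(9 - 3 - -15 + 1 \left(-5\right)\right)\right)^{2} = \left(-8 + \left(9 - 3 + 15 - 5\right)\right)^{2} = \left(-8 + 16\right)^{2} = 8^{2} = 64$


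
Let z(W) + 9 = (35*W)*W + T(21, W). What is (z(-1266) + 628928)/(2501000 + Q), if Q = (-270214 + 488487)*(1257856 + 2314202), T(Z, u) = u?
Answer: 56724113/779686316834 ≈ 7.2752e-5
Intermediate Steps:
z(W) = -9 + W + 35*W² (z(W) = -9 + ((35*W)*W + W) = -9 + (35*W² + W) = -9 + (W + 35*W²) = -9 + W + 35*W²)
Q = 779683815834 (Q = 218273*3572058 = 779683815834)
(z(-1266) + 628928)/(2501000 + Q) = ((-9 - 1266 + 35*(-1266)²) + 628928)/(2501000 + 779683815834) = ((-9 - 1266 + 35*1602756) + 628928)/779686316834 = ((-9 - 1266 + 56096460) + 628928)*(1/779686316834) = (56095185 + 628928)*(1/779686316834) = 56724113*(1/779686316834) = 56724113/779686316834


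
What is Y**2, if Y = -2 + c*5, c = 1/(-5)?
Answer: 9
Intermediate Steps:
c = -1/5 ≈ -0.20000
Y = -3 (Y = -2 - 1/5*5 = -2 - 1 = -3)
Y**2 = (-3)**2 = 9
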